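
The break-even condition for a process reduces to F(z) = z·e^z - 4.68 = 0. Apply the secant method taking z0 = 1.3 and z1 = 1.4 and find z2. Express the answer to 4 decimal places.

F(1.3) = 0.090086, F(1.4) = 0.997280
z2 = 1.400000 − 0.997280·(1.400000 − 1.300000) / (0.997280 − 0.090086) = 1.400000 − (0.099728)/(0.907194) = 1.290070

1.2901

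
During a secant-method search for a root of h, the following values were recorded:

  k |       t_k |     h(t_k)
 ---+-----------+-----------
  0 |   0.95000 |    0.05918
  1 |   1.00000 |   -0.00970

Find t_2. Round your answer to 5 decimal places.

0.99296

t_2 = 1.00000 − (-0.00970)·(1.00000 − 0.95000) / (-0.00970 − 0.05918)
   = 1.00000 − (-0.0004850)/(-0.0688800) = 0.9929588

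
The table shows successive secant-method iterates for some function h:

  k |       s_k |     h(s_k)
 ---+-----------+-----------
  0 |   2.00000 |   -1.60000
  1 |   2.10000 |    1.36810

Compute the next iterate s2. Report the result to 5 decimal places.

2.05391

s2 = 2.10000 − 1.36810·(2.10000 − 2.00000) / (1.36810 − (-1.60000))
   = 2.10000 − (0.1368100)/(2.9681000) = 2.0539065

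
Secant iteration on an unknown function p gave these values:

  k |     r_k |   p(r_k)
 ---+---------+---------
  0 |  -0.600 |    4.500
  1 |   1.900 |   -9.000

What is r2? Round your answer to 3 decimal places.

r2 = 1.900 − (-9.000)·(1.900 − (-0.600)) / (-9.000 − 4.500)
   = 1.900 − (-22.50000)/(-13.50000) = 0.23333

0.233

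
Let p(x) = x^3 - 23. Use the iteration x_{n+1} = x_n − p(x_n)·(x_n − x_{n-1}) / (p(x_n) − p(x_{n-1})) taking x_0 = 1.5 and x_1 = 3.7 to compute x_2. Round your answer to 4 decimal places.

2.4132

p(1.5) = -19.625000, p(3.7) = 27.653000
x_2 = 3.700000 − 27.653000·(3.700000 − 1.500000) / (27.653000 − (-19.625000)) = 3.700000 − (60.836600)/(47.278000) = 2.413215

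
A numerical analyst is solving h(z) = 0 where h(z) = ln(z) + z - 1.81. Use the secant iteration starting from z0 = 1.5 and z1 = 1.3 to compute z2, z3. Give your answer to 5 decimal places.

1.44435, 1.44319

h(1.5) = 0.0954651, h(1.3) = -0.2476357
z2 = 1.3000000 − (-0.2476357)·(1.3000000 − 1.5000000) / (-0.2476357 − 0.0954651) = 1.3000000 − (0.0495271)/(-0.3431008) = 1.4443516
h(1.4443516) = 0.0020121
z3 = 1.4443516 − 0.0020121·(1.4443516 − 1.3000000) / (0.0020121 − (-0.2476357)) = 1.4443516 − (0.0002904)/(0.2496478) = 1.4431882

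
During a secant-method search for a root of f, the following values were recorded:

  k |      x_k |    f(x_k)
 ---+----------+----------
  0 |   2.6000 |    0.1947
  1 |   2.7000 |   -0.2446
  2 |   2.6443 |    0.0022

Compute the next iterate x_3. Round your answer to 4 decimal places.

x_3 = 2.6443 − 0.0022·(2.6443 − 2.7000) / (0.0022 − (-0.2446))
   = 2.6443 − (-0.000123)/(0.246800) = 2.644797

2.6448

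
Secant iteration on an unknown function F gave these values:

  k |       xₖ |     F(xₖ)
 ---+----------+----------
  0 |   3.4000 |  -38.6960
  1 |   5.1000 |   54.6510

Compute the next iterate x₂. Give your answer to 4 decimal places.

x₂ = 5.1000 − 54.6510·(5.1000 − 3.4000) / (54.6510 − (-38.6960))
   = 5.1000 − (92.906700)/(93.347000) = 4.104717

4.1047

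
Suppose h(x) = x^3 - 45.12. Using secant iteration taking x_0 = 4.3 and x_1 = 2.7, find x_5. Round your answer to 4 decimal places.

3.5600

h(4.3) = 34.387000, h(2.7) = -25.437000
x_2 = 2.700000 − (-25.437000)·(2.700000 − 4.300000) / (-25.437000 − 34.387000) = 2.700000 − (40.699200)/(-59.824000) = 3.380316
h(3.380316) = -6.494711
x_3 = 3.380316 − (-6.494711)·(3.380316 − 2.700000) / (-6.494711 − (-25.437000)) = 3.380316 − (-4.418453)/(18.942289) = 3.613574
h(3.613574) = 2.065759
x_4 = 3.613574 − 2.065759·(3.613574 − 3.380316) / (2.065759 − (-6.494711)) = 3.613574 − (0.481856)/(8.560470) = 3.557286
h(3.557286) = -0.105104
x_5 = 3.557286 − (-0.105104)·(3.557286 − 3.613574) / (-0.105104 − 2.065759) = 3.557286 − (0.005916)/(-2.170864) = 3.560011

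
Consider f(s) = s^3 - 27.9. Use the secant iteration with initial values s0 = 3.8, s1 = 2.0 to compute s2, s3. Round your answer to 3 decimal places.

2.764, 3.159

f(3.8) = 26.97200, f(2.0) = -19.90000
s2 = 2.00000 − (-19.90000)·(2.00000 − 3.80000) / (-19.90000 − 26.97200) = 2.00000 − (35.82000)/(-46.87200) = 2.76421
f(2.76421) = -6.77909
s3 = 2.76421 − (-6.77909)·(2.76421 − 2.00000) / (-6.77909 − (-19.90000)) = 2.76421 − (-5.18064)/(13.12091) = 3.15905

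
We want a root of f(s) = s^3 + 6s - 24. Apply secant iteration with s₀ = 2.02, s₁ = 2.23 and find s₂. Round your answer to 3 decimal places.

2.206

f(2.02) = -3.63759, f(2.23) = 0.46957
s₂ = 2.23000 − 0.46957·(2.23000 − 2.02000) / (0.46957 − (-3.63759)) = 2.23000 − (0.09861)/(4.10716) = 2.20599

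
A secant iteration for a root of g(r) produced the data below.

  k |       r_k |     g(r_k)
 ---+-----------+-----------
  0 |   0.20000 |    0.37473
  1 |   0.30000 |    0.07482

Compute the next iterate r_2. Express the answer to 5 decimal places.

0.32495

r_2 = 0.30000 − 0.07482·(0.30000 − 0.20000) / (0.07482 − 0.37473)
   = 0.30000 − (0.0074820)/(-0.2999100) = 0.3249475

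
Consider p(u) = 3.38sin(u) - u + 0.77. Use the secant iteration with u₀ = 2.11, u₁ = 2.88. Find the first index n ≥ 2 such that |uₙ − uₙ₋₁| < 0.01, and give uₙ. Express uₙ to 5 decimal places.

n = 4, uₙ = 2.57742

p(2.11) = 1.5604383, p(2.88) = -1.2358666
u₂ = 2.8800000 − (-1.2358666)·(0.7700000)/(-2.7963049) = 2.5396876;  |Δ| = 0.3403124
p(2.5396876) = 0.1441150
u₃ = 2.5396876 − 0.1441150·(-0.3403124)/(1.3799816) = 2.5752273;  |Δ| = 0.0355397
p(2.5752273) = 0.0083743
u₄ = 2.5752273 − 0.0083743·(0.0355397)/(-0.1357407) = 2.5774198;  |Δ| = 0.0021926
|u₄ − u₃| = 0.0021926 < 0.01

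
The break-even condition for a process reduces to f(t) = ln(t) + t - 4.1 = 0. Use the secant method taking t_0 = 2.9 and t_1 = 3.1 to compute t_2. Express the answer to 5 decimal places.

3.00146

f(2.9) = -0.1352893, f(3.1) = 0.1314021
t_2 = 3.1000000 − 0.1314021·(3.1000000 − 2.9000000) / (0.1314021 − (-0.1352893)) = 3.1000000 − (0.0262804)/(0.2666914) = 3.0014575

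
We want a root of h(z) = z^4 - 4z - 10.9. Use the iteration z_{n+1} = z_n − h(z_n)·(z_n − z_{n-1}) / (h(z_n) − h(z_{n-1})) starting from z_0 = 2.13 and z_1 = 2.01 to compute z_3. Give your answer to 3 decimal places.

2.096

h(2.13) = 1.16346, h(2.01) = -2.61759
z_2 = 2.01000 − (-2.61759)·(2.01000 − 2.13000) / (-2.61759 − 1.16346) = 2.01000 − (0.31411)/(-3.78105) = 2.09308
h(2.09308) = -0.07946
z_3 = 2.09308 − (-0.07946)·(2.09308 − 2.01000) / (-0.07946 − (-2.61759)) = 2.09308 − (-0.00660)/(2.53813) = 2.09568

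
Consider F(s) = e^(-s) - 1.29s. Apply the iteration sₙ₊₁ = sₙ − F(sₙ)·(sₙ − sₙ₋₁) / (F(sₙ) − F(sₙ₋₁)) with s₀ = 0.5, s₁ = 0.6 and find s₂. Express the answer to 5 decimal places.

0.47940

F(0.5) = -0.0384693, F(0.6) = -0.2251884
s₂ = 0.6000000 − (-0.2251884)·(0.6000000 − 0.5000000) / (-0.2251884 − (-0.0384693)) = 0.6000000 − (-0.0225188)/(-0.1867190) = 0.4793972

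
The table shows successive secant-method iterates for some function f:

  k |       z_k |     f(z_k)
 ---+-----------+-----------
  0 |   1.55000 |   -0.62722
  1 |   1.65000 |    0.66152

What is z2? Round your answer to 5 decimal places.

1.59867

z2 = 1.65000 − 0.66152·(1.65000 − 1.55000) / (0.66152 − (-0.62722))
   = 1.65000 − (0.0661520)/(1.2887400) = 1.5986692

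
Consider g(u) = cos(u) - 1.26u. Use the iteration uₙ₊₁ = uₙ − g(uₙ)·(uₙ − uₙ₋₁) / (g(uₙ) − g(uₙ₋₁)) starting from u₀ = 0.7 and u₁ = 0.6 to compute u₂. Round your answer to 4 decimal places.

g(0.7) = -0.117158, g(0.6) = 0.069336
u₂ = 0.600000 − 0.069336·(0.600000 − 0.700000) / (0.069336 − (-0.117158)) = 0.600000 − (-0.006934)/(0.186493) = 0.637179

0.6372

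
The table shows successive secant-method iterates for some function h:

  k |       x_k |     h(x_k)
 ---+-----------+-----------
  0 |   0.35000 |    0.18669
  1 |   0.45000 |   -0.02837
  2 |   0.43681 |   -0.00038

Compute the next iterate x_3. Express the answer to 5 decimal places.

x_3 = 0.43681 − (-0.00038)·(0.43681 − 0.45000) / (-0.00038 − (-0.02837))
   = 0.43681 − (0.0000050)/(0.0279900) = 0.4366309

0.43663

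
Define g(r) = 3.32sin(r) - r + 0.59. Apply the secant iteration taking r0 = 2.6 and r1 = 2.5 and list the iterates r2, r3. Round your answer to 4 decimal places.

g(2.6) = -0.298535, g(2.5) = 0.076928
r2 = 2.500000 − 0.076928·(2.500000 − 2.600000) / (0.076928 − (-0.298535)) = 2.500000 − (-0.007693)/(0.375463) = 2.520489
g(2.520489) = 0.001530
r3 = 2.520489 − 0.001530·(2.520489 − 2.500000) / (0.001530 − 0.076928) = 2.520489 − (0.000031)/(-0.075398) = 2.520904

2.5205, 2.5209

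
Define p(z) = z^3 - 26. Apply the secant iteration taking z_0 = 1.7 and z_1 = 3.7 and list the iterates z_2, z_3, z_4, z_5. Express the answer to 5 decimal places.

p(1.7) = -21.0870000, p(3.7) = 24.6530000
z_2 = 3.7000000 − 24.6530000·(3.7000000 − 1.7000000) / (24.6530000 − (-21.0870000)) = 3.7000000 − (49.3060000)/(45.7400000) = 2.6220376
p(2.6220376) = -7.9732786
z_3 = 2.6220376 − (-7.9732786)·(2.6220376 − 3.7000000) / (-7.9732786 − 24.6530000) = 2.6220376 − (8.5948945)/(-32.6262786) = 2.8854723
p(2.8854723) = -1.9757002
z_4 = 2.8854723 − (-1.9757002)·(2.8854723 − 2.6220376) / (-1.9757002 − (-7.9732786)) = 2.8854723 − (-0.5204680)/(5.9975783) = 2.9722520
p(2.9722520) = 0.2577127
z_5 = 2.9722520 − 0.2577127·(2.9722520 − 2.8854723) / (0.2577127 − (-1.9757002)) = 2.9722520 − (0.0223642)/(2.2334129) = 2.9622385

2.62204, 2.88547, 2.97225, 2.96224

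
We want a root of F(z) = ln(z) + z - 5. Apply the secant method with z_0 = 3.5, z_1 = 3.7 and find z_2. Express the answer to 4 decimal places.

F(3.5) = -0.247237, F(3.7) = 0.008333
z_2 = 3.700000 − 0.008333·(3.700000 − 3.500000) / (0.008333 − (-0.247237)) = 3.700000 − (0.001667)/(0.255570) = 3.693479

3.6935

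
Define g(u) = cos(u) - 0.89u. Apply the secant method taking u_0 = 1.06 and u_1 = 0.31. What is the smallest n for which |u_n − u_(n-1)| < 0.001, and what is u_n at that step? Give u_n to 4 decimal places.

g(1.06) = -0.454528, g(0.31) = 0.676434
u_2 = 0.310000 − 0.676434·(-0.750000)/(1.130961) = 0.758579;  |Δ| = 0.448579
g(0.758579) = 0.050679
u_3 = 0.758579 − 0.050679·(0.448579)/(-0.625754) = 0.794909;  |Δ| = 0.036330
g(0.794909) = -0.007119
u_4 = 0.794909 − (-0.007119)·(0.036330)/(-0.057798) = 0.790434;  |Δ| = 0.004475
g(0.790434) = 0.000051
u_5 = 0.790434 − 0.000051·(-0.004475)/(0.007170) = 0.790466;  |Δ| = 0.000032
|u_5 − u_4| = 0.000032 < 0.001

n = 5, u_n = 0.7905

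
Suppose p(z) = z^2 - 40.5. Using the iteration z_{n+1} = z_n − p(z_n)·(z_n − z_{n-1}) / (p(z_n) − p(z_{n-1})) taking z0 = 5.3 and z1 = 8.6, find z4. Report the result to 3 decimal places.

6.364

p(5.3) = -12.41000, p(8.6) = 33.46000
z2 = 8.60000 − 33.46000·(8.60000 − 5.30000) / (33.46000 − (-12.41000)) = 8.60000 − (110.41800)/(45.87000) = 6.19281
p(6.19281) = -2.14916
z3 = 6.19281 − (-2.14916)·(6.19281 − 8.60000) / (-2.14916 − 33.46000) = 6.19281 − (5.17344)/(-35.60916) = 6.33809
p(6.33809) = -0.32862
z4 = 6.33809 − (-0.32862)·(6.33809 − 6.19281) / (-0.32862 − (-2.14916)) = 6.33809 − (-0.04774)/(1.82054) = 6.36431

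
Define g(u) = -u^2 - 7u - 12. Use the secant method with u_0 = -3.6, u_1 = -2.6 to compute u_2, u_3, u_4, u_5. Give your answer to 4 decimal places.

g(-3.6) = 0.240000, g(-2.6) = -0.560000
u_2 = -2.600000 − (-0.560000)·(-2.600000 − (-3.600000)) / (-0.560000 − 0.240000) = -2.600000 − (-0.560000)/(-0.800000) = -3.300000
g(-3.300000) = 0.210000
u_3 = -3.300000 − 0.210000·(-3.300000 − (-2.600000)) / (0.210000 − (-0.560000)) = -3.300000 − (-0.147000)/(0.770000) = -3.109091
g(-3.109091) = 0.097190
u_4 = -3.109091 − 0.097190·(-3.109091 − (-3.300000)) / (0.097190 − 0.210000) = -3.109091 − (0.018554)/(-0.112810) = -2.944615
g(-2.944615) = -0.058452
u_5 = -2.944615 − (-0.058452)·(-2.944615 − (-3.109091)) / (-0.058452 − 0.097190) = -2.944615 − (-0.009614)/(-0.155642) = -3.006385

-3.3000, -3.1091, -2.9446, -3.0064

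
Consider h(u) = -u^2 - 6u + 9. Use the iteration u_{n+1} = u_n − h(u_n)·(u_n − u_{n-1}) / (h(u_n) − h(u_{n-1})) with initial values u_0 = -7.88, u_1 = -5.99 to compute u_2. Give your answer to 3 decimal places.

-7.141

h(-7.88) = -5.81440, h(-5.99) = 9.05990
u_2 = -5.99000 − 9.05990·(-5.99000 − (-7.88000)) / (9.05990 − (-5.81440)) = -5.99000 − (17.12321)/(14.87430) = -7.14119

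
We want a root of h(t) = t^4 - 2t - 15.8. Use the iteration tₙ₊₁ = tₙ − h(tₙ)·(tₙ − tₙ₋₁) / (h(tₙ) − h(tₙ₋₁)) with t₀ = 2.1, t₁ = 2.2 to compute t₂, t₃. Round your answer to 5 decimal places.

h(2.1) = -0.5519000, h(2.2) = 3.2256000
t₂ = 2.2000000 − 3.2256000·(2.2000000 − 2.1000000) / (3.2256000 − (-0.5519000)) = 2.2000000 − (0.3225600)/(3.7775000) = 2.1146102
h(2.1146102) = -0.0342261
t₃ = 2.1146102 − (-0.0342261)·(2.1146102 − 2.2000000) / (-0.0342261 − 3.2256000) = 2.1146102 − (0.0029226)/(-3.2598261) = 2.1155067

2.11461, 2.11551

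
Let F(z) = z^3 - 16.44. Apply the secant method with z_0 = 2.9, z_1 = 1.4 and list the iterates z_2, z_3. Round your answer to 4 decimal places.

F(2.9) = 7.949000, F(1.4) = -13.696000
z_2 = 1.400000 − (-13.696000)·(1.400000 − 2.900000) / (-13.696000 − 7.949000) = 1.400000 − (20.544000)/(-21.645000) = 2.349134
F(2.349134) = -3.476471
z_3 = 2.349134 − (-3.476471)·(2.349134 − 1.400000) / (-3.476471 − (-13.696000)) = 2.349134 − (-3.299636)/(10.219529) = 2.672009

2.3491, 2.6720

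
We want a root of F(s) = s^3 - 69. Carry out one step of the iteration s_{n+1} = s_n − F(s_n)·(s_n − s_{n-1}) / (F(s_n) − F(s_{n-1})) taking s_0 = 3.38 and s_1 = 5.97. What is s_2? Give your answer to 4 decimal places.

F(3.38) = -30.385528, F(5.97) = 143.776173
s_2 = 5.970000 − 143.776173·(5.970000 − 3.380000) / (143.776173 − (-30.385528)) = 5.970000 − (372.380288)/(174.161701) = 3.831870

3.8319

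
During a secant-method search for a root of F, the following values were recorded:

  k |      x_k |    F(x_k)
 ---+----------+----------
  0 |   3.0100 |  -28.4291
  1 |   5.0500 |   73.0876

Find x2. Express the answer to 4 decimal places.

x2 = 5.0500 − 73.0876·(5.0500 − 3.0100) / (73.0876 − (-28.4291))
   = 5.0500 − (149.098704)/(101.516700) = 3.581289

3.5813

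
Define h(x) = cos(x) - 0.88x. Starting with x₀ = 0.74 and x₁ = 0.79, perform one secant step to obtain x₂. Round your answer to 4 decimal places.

0.7955

h(0.74) = 0.087269, h(0.79) = 0.008645
x₂ = 0.790000 − 0.008645·(0.790000 − 0.740000) / (0.008645 − 0.087269) = 0.790000 − (0.000432)/(-0.078623) = 0.795498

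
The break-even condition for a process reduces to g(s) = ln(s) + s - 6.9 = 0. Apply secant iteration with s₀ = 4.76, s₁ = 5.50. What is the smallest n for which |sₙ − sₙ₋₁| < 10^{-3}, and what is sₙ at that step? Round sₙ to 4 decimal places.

n = 4, sₙ = 5.2431

g(4.76) = -0.579752, g(5.50) = 0.304748
s₂ = 5.500000 − 0.304748·(0.740000)/(0.884500) = 5.245038;  |Δ| = 0.254962
g(5.245038) = 0.002321
s₃ = 5.245038 − 0.002321·(-0.254962)/(-0.302427) = 5.243082;  |Δ| = 0.001957
g(5.243082) = -0.000009
s₄ = 5.243082 − (-0.000009)·(-0.001957)/(-0.002330) = 5.243089;  |Δ| = 0.000007
|s₄ − s₃| = 0.000007 < 10^{-3}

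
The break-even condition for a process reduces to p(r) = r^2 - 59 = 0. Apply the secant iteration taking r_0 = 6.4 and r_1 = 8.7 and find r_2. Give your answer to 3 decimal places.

p(6.4) = -18.04000, p(8.7) = 16.69000
r_2 = 8.70000 − 16.69000·(8.70000 − 6.40000) / (16.69000 − (-18.04000)) = 8.70000 − (38.38700)/(34.73000) = 7.59470

7.595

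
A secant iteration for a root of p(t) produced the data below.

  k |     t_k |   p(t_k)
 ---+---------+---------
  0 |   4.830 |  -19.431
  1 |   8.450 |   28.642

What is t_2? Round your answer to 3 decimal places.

6.293

t_2 = 8.450 − 28.642·(8.450 − 4.830) / (28.642 − (-19.431))
   = 8.450 − (103.68404)/(48.07300) = 6.29320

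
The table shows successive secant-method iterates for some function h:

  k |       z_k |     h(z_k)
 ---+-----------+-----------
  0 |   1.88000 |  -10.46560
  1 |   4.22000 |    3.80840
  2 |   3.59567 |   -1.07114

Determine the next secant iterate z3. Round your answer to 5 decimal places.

3.73272

z3 = 3.59567 − (-1.07114)·(3.59567 − 4.22000) / (-1.07114 − 3.80840)
   = 3.59567 − (0.6687448)/(-4.8795400) = 3.7327208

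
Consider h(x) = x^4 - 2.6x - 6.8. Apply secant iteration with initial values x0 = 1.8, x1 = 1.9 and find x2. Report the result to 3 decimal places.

h(1.8) = -0.98240, h(1.9) = 1.29210
x2 = 1.90000 − 1.29210·(1.90000 − 1.80000) / (1.29210 − (-0.98240)) = 1.90000 − (0.12921)/(2.27450) = 1.84319

1.843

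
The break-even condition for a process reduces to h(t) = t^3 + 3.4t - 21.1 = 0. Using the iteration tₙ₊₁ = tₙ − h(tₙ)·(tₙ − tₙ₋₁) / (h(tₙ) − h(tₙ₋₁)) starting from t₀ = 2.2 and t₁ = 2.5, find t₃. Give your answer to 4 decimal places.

h(2.2) = -2.972000, h(2.5) = 3.025000
t₂ = 2.500000 − 3.025000·(2.500000 − 2.200000) / (3.025000 − (-2.972000)) = 2.500000 − (0.907500)/(5.997000) = 2.348674
h(2.348674) = -0.158583
t₃ = 2.348674 − (-0.158583)·(2.348674 − 2.500000) / (-0.158583 − 3.025000) = 2.348674 − (0.023998)/(-3.183583) = 2.356212

2.3562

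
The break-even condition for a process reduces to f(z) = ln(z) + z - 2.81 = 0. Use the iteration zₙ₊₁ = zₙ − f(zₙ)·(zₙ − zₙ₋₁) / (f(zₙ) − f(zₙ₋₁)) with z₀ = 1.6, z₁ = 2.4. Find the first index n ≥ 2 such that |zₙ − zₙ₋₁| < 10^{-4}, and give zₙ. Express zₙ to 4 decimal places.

n = 5, zₙ = 2.0784

f(1.6) = -0.739996, f(2.4) = 0.465469
z₂ = 2.400000 − 0.465469·(0.800000)/(1.205465) = 2.091094;  |Δ| = 0.308906
f(2.091094) = 0.018782
z₃ = 2.091094 − 0.018782·(-0.308906)/(-0.446687) = 2.078106;  |Δ| = 0.012989
f(2.078106) = -0.000437
z₄ = 2.078106 − (-0.000437)·(-0.012989)/(-0.019219) = 2.078401;  |Δ| = 0.000296
f(2.078401) = 0.000000
z₅ = 2.078401 − 0.000000·(0.000296)/(0.000438) = 2.078401;  |Δ| = 0.000000
|z₅ − z₄| = 0.000000 < 10^{-4}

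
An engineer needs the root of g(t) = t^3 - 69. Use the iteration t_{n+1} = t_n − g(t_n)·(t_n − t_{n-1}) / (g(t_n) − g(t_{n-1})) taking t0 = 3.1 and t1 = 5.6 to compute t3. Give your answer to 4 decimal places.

g(3.1) = -39.209000, g(5.6) = 106.616000
t2 = 5.600000 − 106.616000·(5.600000 − 3.100000) / (106.616000 − (-39.209000)) = 5.600000 − (266.540000)/(145.825000) = 3.772193
g(3.772193) = -15.323819
t3 = 3.772193 − (-15.323819)·(3.772193 − 5.600000) / (-15.323819 − 106.616000) = 3.772193 − (28.008988)/(-121.939819) = 4.001888

4.0019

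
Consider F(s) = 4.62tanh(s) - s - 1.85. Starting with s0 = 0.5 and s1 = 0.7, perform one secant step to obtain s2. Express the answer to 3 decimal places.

F(0.5) = -0.21502, F(0.7) = 0.24218
s2 = 0.70000 − 0.24218·(0.70000 − 0.50000) / (0.24218 − (-0.21502)) = 0.70000 − (0.04844)/(0.45720) = 0.59406

0.594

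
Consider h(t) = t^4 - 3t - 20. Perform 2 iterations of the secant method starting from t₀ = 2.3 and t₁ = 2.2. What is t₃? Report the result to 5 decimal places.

h(2.3) = 1.0841000, h(2.2) = -3.1744000
t₂ = 2.2000000 − (-3.1744000)·(2.2000000 − 2.3000000) / (-3.1744000 − 1.0841000) = 2.2000000 − (0.3174400)/(-4.2585000) = 2.2745427
h(2.2745427) = -0.0580664
t₃ = 2.2745427 − (-0.0580664)·(2.2745427 − 2.2000000) / (-0.0580664 − (-3.1744000)) = 2.2745427 − (-0.0043284)/(3.1163336) = 2.2759316

2.27593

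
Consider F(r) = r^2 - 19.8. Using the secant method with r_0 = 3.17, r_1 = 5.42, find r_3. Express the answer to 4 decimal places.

4.4353

F(3.17) = -9.751100, F(5.42) = 9.576400
r_2 = 5.420000 − 9.576400·(5.420000 − 3.170000) / (9.576400 − (-9.751100)) = 5.420000 − (21.546900)/(19.327500) = 4.305169
F(4.305169) = -1.265522
r_3 = 4.305169 − (-1.265522)·(4.305169 − 5.420000) / (-1.265522 − 9.576400) = 4.305169 − (1.410843)/(-10.841922) = 4.435297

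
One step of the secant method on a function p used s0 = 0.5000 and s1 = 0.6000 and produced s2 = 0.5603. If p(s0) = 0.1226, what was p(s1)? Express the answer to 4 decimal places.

The secant line through (0.5000, 0.1226) and (0.6000, p(s1)) crosses zero at s2 = 0.5603.
So (0.5000, 0.1226), (0.6000, p(s1)), (0.5603, 0) are collinear:
p(s1) = 0.1226 · (0.6000 − 0.5603) / (0.5000 − 0.5603) = 0.1226 · (0.039700)/(-0.060300) = -0.080717

-0.0807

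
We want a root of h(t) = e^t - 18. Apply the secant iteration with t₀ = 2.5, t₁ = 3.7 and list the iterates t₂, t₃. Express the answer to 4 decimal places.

h(2.5) = -5.817506, h(3.7) = 22.447304
t₂ = 3.700000 − 22.447304·(3.700000 − 2.500000) / (22.447304 − (-5.817506)) = 3.700000 − (26.936765)/(28.264810) = 2.746986
h(2.746986) = -2.404447
t₃ = 2.746986 − (-2.404447)·(2.746986 − 3.700000) / (-2.404447 − 22.447304) = 2.746986 − (2.291472)/(-24.851751) = 2.839191

2.7470, 2.8392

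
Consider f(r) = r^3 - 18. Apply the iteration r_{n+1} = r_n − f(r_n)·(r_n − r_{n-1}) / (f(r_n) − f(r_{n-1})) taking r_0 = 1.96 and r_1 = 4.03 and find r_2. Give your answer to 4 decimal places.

2.3342

f(1.96) = -10.470464, f(4.03) = 47.450827
r_2 = 4.030000 − 47.450827·(4.030000 − 1.960000) / (47.450827 − (-10.470464)) = 4.030000 − (98.223212)/(57.921291) = 2.334195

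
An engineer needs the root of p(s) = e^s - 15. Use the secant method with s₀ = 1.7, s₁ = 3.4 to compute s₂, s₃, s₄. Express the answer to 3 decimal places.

p(1.7) = -9.52605, p(3.4) = 14.96410
s₂ = 3.40000 − 14.96410·(3.40000 − 1.70000) / (14.96410 − (-9.52605)) = 3.40000 − (25.43897)/(24.49015) = 2.36126
p(2.36126) = -4.39573
s₃ = 2.36126 − (-4.39573)·(2.36126 − 3.40000) / (-4.39573 − 14.96410) = 2.36126 − (4.56603)/(-19.35983) = 2.59711
p(2.59711) = -1.57514
s₄ = 2.59711 − (-1.57514)·(2.59711 − 2.36126) / (-1.57514 − (-4.39573)) = 2.59711 − (-0.37150)/(2.82058) = 2.72882

2.361, 2.597, 2.729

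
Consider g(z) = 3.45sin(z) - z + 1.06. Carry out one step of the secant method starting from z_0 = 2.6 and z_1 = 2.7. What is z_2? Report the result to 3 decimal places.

g(2.6) = 0.23848, g(2.7) = -0.16554
z_2 = 2.70000 − (-0.16554)·(2.70000 − 2.60000) / (-0.16554 − 0.23848) = 2.70000 − (-0.01655)/(-0.40402) = 2.65903

2.659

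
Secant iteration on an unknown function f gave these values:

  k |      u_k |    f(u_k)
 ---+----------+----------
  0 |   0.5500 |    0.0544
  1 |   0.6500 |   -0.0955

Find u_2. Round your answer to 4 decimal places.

0.5863

u_2 = 0.6500 − (-0.0955)·(0.6500 − 0.5500) / (-0.0955 − 0.0544)
   = 0.6500 − (-0.009550)/(-0.149900) = 0.586291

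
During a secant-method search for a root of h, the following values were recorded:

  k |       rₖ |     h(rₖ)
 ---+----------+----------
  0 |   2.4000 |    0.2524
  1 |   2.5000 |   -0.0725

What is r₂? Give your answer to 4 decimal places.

2.4777

r₂ = 2.5000 − (-0.0725)·(2.5000 − 2.4000) / (-0.0725 − 0.2524)
   = 2.5000 − (-0.007250)/(-0.324900) = 2.477685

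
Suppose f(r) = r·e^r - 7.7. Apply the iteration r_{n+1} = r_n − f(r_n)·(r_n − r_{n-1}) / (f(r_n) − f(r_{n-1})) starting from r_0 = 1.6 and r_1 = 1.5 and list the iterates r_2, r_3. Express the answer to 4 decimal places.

1.5813, 1.5824

f(1.6) = 0.224852, f(1.5) = -0.977466
r_2 = 1.500000 − (-0.977466)·(1.500000 − 1.600000) / (-0.977466 − 0.224852) = 1.500000 − (0.097747)/(-1.202318) = 1.581298
f(1.581298) = -0.012891
r_3 = 1.581298 − (-0.012891)·(1.581298 − 1.500000) / (-0.012891 − (-0.977466)) = 1.581298 − (-0.001048)/(0.964576) = 1.582385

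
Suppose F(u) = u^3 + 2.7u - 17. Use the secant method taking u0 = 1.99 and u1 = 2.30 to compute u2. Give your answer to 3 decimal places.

2.217

F(1.99) = -3.74640, F(2.30) = 1.37700
u2 = 2.30000 − 1.37700·(2.30000 − 1.99000) / (1.37700 − (-3.74640)) = 2.30000 − (0.42687)/(5.12340) = 2.21668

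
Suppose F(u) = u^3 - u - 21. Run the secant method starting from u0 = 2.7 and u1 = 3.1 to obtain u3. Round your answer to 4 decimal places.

2.8786

F(2.7) = -4.017000, F(3.1) = 5.691000
u2 = 3.100000 − 5.691000·(3.100000 − 2.700000) / (5.691000 − (-4.017000)) = 3.100000 − (2.276400)/(9.708000) = 2.865513
F(2.865513) = -0.336314
u3 = 2.865513 − (-0.336314)·(2.865513 − 3.100000) / (-0.336314 − 5.691000) = 2.865513 − (0.078861)/(-6.027314) = 2.878597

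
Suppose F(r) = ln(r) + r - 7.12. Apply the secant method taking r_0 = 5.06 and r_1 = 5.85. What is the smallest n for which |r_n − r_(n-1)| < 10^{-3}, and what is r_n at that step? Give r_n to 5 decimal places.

n = 4, r_n = 5.42836

F(5.06) = -0.4386335, F(5.85) = 0.4964417
r_2 = 5.8500000 − 0.4964417·(0.7900000)/(0.9350752) = 5.4305803;  |Δ| = 0.4194197
F(5.4305803) = 0.0026263
r_3 = 5.4305803 − 0.0026263·(-0.4194197)/(-0.4938153) = 5.4283497;  |Δ| = 0.0022307
F(5.4283497) = -0.0000152
r_4 = 5.4283497 − (-0.0000152)·(-0.0022307)/(-0.0026415) = 5.4283625;  |Δ| = 0.0000128
|r_4 − r_3| = 0.0000128 < 10^{-3}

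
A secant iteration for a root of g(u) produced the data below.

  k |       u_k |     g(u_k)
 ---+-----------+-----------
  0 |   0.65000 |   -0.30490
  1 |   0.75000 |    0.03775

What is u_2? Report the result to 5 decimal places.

0.73898

u_2 = 0.75000 − 0.03775·(0.75000 − 0.65000) / (0.03775 − (-0.30490))
   = 0.75000 − (0.0037750)/(0.3426500) = 0.7389829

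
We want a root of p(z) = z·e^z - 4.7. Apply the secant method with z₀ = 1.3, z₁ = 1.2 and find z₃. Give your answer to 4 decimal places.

p(1.3) = 0.070086, p(1.2) = -0.715860
z₂ = 1.200000 − (-0.715860)·(1.200000 − 1.300000) / (-0.715860 − 0.070086) = 1.200000 − (0.071586)/(-0.785945) = 1.291083
p(1.291083) = -0.004692
z₃ = 1.291083 − (-0.004692)·(1.291083 − 1.200000) / (-0.004692 − (-0.715860)) = 1.291083 − (-0.000427)/(0.711168) = 1.291684

1.2917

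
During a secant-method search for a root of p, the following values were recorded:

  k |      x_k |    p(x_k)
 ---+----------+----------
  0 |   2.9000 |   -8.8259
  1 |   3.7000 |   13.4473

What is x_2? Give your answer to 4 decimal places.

x_2 = 3.7000 − 13.4473·(3.7000 − 2.9000) / (13.4473 − (-8.8259))
   = 3.7000 − (10.757840)/(22.273200) = 3.217005

3.2170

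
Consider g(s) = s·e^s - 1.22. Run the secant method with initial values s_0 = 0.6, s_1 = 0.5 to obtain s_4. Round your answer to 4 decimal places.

g(0.6) = -0.126729, g(0.5) = -0.395639
s_2 = 0.500000 − (-0.395639)·(0.500000 − 0.600000) / (-0.395639 − (-0.126729)) = 0.500000 − (0.039564)/(-0.268911) = 0.647127
g(0.647127) = 0.016041
s_3 = 0.647127 − 0.016041·(0.647127 − 0.500000) / (0.016041 − (-0.395639)) = 0.647127 − (0.002360)/(0.411680) = 0.641394
g(0.641394) = -0.001912
s_4 = 0.641394 − (-0.001912)·(0.641394 − 0.647127) / (-0.001912 − 0.016041) = 0.641394 − (0.000011)/(-0.017953) = 0.642004

0.6420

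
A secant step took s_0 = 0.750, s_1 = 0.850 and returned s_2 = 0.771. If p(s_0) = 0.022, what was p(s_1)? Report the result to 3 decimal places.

-0.083

The secant line through (0.750, 0.022) and (0.850, p(s_1)) crosses zero at s_2 = 0.771.
So (0.750, 0.022), (0.850, p(s_1)), (0.771, 0) are collinear:
p(s_1) = 0.022 · (0.850 − 0.771) / (0.750 − 0.771) = 0.022 · (0.07900)/(-0.02100) = -0.08276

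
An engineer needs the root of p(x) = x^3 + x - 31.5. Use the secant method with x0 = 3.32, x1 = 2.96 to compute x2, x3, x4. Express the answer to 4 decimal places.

p(3.32) = 8.414368, p(2.96) = -2.605664
x2 = 2.960000 − (-2.605664)·(2.960000 − 3.320000) / (-2.605664 − 8.414368) = 2.960000 − (0.938039)/(-11.020032) = 3.045121
p(3.045121) = -0.218189
x3 = 3.045121 − (-0.218189)·(3.045121 − 2.960000) / (-0.218189 − (-2.605664)) = 3.045121 − (-0.018573)/(2.387475) = 3.052900
p(3.052900) = 0.006546
x4 = 3.052900 − 0.006546·(3.052900 − 3.045121) / (0.006546 − (-0.218189)) = 3.052900 − (0.000051)/(0.224736) = 3.052674

3.0451, 3.0529, 3.0527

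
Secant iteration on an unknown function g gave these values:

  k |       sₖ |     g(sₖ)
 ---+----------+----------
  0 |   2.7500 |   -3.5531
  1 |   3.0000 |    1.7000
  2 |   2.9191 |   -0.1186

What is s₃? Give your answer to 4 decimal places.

s₃ = 2.9191 − (-0.1186)·(2.9191 − 3.0000) / (-0.1186 − 1.7000)
   = 2.9191 − (0.009595)/(-1.818600) = 2.924376

2.9244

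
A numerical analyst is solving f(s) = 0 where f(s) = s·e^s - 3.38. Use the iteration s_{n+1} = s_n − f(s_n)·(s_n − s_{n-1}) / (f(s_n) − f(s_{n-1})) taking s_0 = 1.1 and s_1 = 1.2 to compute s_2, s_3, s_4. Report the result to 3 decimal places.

f(1.1) = -0.07542, f(1.2) = 0.60414
s_2 = 1.20000 − 0.60414·(1.20000 − 1.10000) / (0.60414 − (-0.07542)) = 1.20000 − (0.06041)/(0.67956) = 1.11110
f(1.11110) = -0.00483
s_3 = 1.11110 − (-0.00483)·(1.11110 − 1.20000) / (-0.00483 − 0.60414) = 1.11110 − (0.00043)/(-0.60897) = 1.11180
f(1.11180) = -0.00031
s_4 = 1.11180 − (-0.00031)·(1.11180 − 1.11110) / (-0.00031 − (-0.00483)) = 1.11180 − (0.00000)/(0.00452) = 1.11185

1.111, 1.112, 1.112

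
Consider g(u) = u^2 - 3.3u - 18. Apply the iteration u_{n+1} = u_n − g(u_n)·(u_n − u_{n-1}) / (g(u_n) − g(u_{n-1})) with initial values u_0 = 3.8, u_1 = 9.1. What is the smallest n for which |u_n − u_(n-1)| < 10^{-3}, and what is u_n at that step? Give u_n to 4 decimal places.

g(3.8) = -16.100000, g(9.1) = 34.780000
u_2 = 9.100000 − 34.780000·(5.300000)/(50.880000) = 5.477083;  |Δ| = 3.622917
g(5.477083) = -6.075933
u_3 = 5.477083 − (-6.075933)·(-3.622917)/(-40.855933) = 6.015869;  |Δ| = 0.538786
g(6.015869) = -1.661686
u_4 = 6.015869 − (-1.661686)·(0.538786)/(4.414247) = 6.218688;  |Δ| = 0.202819
g(6.218688) = 0.150412
u_5 = 6.218688 − 0.150412·(0.202819)/(1.812098) = 6.201853;  |Δ| = 0.016835
g(6.201853) = -0.003131
u_6 = 6.201853 − (-0.003131)·(-0.016835)/(-0.153543) = 6.202197;  |Δ| = 0.000343
|u_6 − u_5| = 0.000343 < 10^{-3}

n = 6, u_n = 6.2022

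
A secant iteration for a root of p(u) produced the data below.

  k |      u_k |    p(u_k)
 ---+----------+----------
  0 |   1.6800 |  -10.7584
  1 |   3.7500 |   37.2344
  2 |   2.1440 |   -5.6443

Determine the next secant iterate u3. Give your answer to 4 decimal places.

2.3554

u3 = 2.1440 − (-5.6443)·(2.1440 − 3.7500) / (-5.6443 − 37.2344)
   = 2.1440 − (9.064746)/(-42.878700) = 2.355404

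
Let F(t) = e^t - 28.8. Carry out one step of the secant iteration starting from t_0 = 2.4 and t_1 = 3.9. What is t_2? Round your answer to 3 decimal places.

F(2.4) = -17.77682, F(3.9) = 20.60245
t_2 = 3.90000 − 20.60245·(3.90000 − 2.40000) / (20.60245 − (-17.77682)) = 3.90000 − (30.90367)/(38.37927) = 3.09478

3.095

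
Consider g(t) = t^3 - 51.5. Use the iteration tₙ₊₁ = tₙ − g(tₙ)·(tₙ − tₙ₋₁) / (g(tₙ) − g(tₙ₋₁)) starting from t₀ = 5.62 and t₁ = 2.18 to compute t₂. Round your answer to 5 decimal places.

3.02670

g(5.62) = 126.0043280, g(2.18) = -41.1397680
t₂ = 2.1800000 − (-41.1397680)·(2.1800000 − 5.6200000) / (-41.1397680 − 126.0043280) = 2.1800000 − (141.5208019)/(-167.1440960) = 3.0266994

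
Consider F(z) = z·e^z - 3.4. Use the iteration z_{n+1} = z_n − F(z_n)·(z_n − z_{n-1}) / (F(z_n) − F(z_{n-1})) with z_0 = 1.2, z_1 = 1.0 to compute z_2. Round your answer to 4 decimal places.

F(1.2) = 0.584140, F(1.0) = -0.681718
z_2 = 1.000000 − (-0.681718)·(1.000000 − 1.200000) / (-0.681718 − 0.584140) = 1.000000 − (0.136344)/(-1.265858) = 1.107708

1.1077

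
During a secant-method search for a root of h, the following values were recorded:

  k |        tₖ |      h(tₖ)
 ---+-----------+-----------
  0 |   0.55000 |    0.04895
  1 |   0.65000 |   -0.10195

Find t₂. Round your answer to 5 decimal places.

0.58244

t₂ = 0.65000 − (-0.10195)·(0.65000 − 0.55000) / (-0.10195 − 0.04895)
   = 0.65000 − (-0.0101950)/(-0.1509000) = 0.5824387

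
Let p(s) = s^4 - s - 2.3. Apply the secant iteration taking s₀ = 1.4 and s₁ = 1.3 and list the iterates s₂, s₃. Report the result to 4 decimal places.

1.3840, 1.3857

p(1.4) = 0.141600, p(1.3) = -0.743900
s₂ = 1.300000 − (-0.743900)·(1.300000 − 1.400000) / (-0.743900 − 0.141600) = 1.300000 − (0.074390)/(-0.885500) = 1.384009
p(1.384009) = -0.014942
s₃ = 1.384009 − (-0.014942)·(1.384009 − 1.300000) / (-0.014942 − (-0.743900)) = 1.384009 − (-0.001255)/(0.728958) = 1.385731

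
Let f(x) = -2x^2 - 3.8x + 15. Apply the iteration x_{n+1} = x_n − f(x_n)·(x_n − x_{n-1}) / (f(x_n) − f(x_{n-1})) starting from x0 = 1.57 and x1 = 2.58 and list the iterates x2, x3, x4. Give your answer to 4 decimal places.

1.9092, 1.9448, 1.9487

f(1.57) = 4.104200, f(2.58) = -8.116800
x2 = 2.580000 − (-8.116800)·(2.580000 − 1.570000) / (-8.116800 − 4.104200) = 2.580000 − (-8.197968)/(-12.221000) = 1.909190
f(1.909190) = 0.455064
x3 = 1.909190 − 0.455064·(1.909190 − 2.580000) / (0.455064 − (-8.116800)) = 1.909190 − (-0.305262)/(8.571864) = 1.944802
f(1.944802) = 0.045241
x4 = 1.944802 − 0.045241·(1.944802 − 1.909190) / (0.045241 − 0.455064) = 1.944802 − (0.001611)/(-0.409823) = 1.948733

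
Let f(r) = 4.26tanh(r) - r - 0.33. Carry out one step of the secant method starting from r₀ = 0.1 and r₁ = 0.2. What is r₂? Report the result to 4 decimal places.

f(0.1) = -0.005414, f(0.2) = 0.310819
r₂ = 0.200000 − 0.310819·(0.200000 − 0.100000) / (0.310819 − (-0.005414)) = 0.200000 − (0.031082)/(0.316233) = 0.101712

0.1017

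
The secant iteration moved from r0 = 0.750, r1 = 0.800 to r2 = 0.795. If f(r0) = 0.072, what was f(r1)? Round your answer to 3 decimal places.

The secant line through (0.750, 0.072) and (0.800, f(r1)) crosses zero at r2 = 0.795.
So (0.750, 0.072), (0.800, f(r1)), (0.795, 0) are collinear:
f(r1) = 0.072 · (0.800 − 0.795) / (0.750 − 0.795) = 0.072 · (0.00500)/(-0.04500) = -0.00800

-0.008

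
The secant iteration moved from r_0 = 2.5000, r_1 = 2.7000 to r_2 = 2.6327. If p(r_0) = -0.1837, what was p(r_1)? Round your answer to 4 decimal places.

0.0932

The secant line through (2.5000, -0.1837) and (2.7000, p(r_1)) crosses zero at r_2 = 2.6327.
So (2.5000, -0.1837), (2.7000, p(r_1)), (2.6327, 0) are collinear:
p(r_1) = -0.1837 · (2.7000 − 2.6327) / (2.5000 − 2.6327) = -0.1837 · (0.067300)/(-0.132700) = 0.093165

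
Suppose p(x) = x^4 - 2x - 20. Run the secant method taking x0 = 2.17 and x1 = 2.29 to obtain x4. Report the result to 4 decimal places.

2.2236

p(2.17) = -2.166261, p(2.29) = 2.920585
x2 = 2.290000 − 2.920585·(2.290000 − 2.170000) / (2.920585 − (-2.166261)) = 2.290000 − (0.350470)/(5.086846) = 2.221103
p(2.221103) = -0.104786
x3 = 2.221103 − (-0.104786)·(2.221103 − 2.290000) / (-0.104786 − 2.920585) = 2.221103 − (0.007219)/(-3.025371) = 2.223489
p(2.223489) = -0.004799
x4 = 2.223489 − (-0.004799)·(2.223489 − 2.221103) / (-0.004799 − (-0.104786)) = 2.223489 − (-0.000011)/(0.099987) = 2.223604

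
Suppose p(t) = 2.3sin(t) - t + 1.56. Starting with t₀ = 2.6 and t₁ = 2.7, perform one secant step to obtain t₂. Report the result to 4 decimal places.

p(2.6) = 0.145653, p(2.7) = -0.157026
t₂ = 2.700000 − (-0.157026)·(2.700000 − 2.600000) / (-0.157026 − 0.145653) = 2.700000 − (-0.015703)/(-0.302679) = 2.648121

2.6481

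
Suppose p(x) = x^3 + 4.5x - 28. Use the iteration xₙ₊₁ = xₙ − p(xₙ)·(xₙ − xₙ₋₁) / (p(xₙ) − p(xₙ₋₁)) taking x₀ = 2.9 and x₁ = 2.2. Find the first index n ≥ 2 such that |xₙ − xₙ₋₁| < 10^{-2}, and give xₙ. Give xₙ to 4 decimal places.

n = 4, xₙ = 2.5476

p(2.9) = 9.439000, p(2.2) = -7.452000
x₂ = 2.200000 − (-7.452000)·(-0.700000)/(-16.891000) = 2.508827;  |Δ| = 0.308827
p(2.508827) = -0.919183
x₃ = 2.508827 − (-0.919183)·(0.308827)/(6.532817) = 2.552280;  |Δ| = 0.043453
p(2.552280) = 0.111150
x₄ = 2.552280 − 0.111150·(0.043453)/(1.030332) = 2.547592;  |Δ| = 0.004688
|x₄ − x₃| = 0.004688 < 10^{-2}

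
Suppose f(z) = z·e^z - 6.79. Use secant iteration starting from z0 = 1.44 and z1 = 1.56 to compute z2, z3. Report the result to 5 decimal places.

1.50350, 1.50590

f(1.44) = -0.7121980, f(1.56) = 0.6337611
z2 = 1.5600000 − 0.6337611·(1.5600000 − 1.4400000) / (0.6337611 − (-0.7121980)) = 1.5600000 − (0.0760513)/(1.3459592) = 1.5034965
f(1.5034965) = -0.0281942
z3 = 1.5034965 − (-0.0281942)·(1.5034965 − 1.5600000) / (-0.0281942 − 0.6337611) = 1.5034965 − (0.0015931)/(-0.6619554) = 1.5059032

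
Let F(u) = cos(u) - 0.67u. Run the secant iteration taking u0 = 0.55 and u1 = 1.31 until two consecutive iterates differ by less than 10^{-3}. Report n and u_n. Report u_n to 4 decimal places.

n = 5, u_n = 0.9128

F(0.55) = 0.484025, F(1.31) = -0.619850
u2 = 1.310000 − (-0.619850)·(0.760000)/(-1.103874) = 0.883243;  |Δ| = 0.426757
F(0.883243) = 0.042875
u3 = 0.883243 − 0.042875·(-0.426757)/(0.662725) = 0.910852;  |Δ| = 0.027609
F(0.910852) = 0.002802
u4 = 0.910852 − 0.002802·(0.027609)/(-0.040074) = 0.912782;  |Δ| = 0.001930
F(0.912782) = -0.000018
u5 = 0.912782 − (-0.000018)·(0.001930)/(-0.002819) = 0.912770;  |Δ| = 0.000012
|u5 − u4| = 0.000012 < 10^{-3}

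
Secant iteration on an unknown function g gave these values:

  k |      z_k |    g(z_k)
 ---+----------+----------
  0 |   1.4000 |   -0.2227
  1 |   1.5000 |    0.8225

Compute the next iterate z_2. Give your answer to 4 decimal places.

1.4213

z_2 = 1.5000 − 0.8225·(1.5000 − 1.4000) / (0.8225 − (-0.2227))
   = 1.5000 − (0.082250)/(1.045200) = 1.421307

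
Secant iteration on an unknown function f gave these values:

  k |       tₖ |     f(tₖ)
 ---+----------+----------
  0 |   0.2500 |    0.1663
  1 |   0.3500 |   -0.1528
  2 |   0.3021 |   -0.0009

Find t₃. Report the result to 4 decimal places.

0.3018

t₃ = 0.3021 − (-0.0009)·(0.3021 − 0.3500) / (-0.0009 − (-0.1528))
   = 0.3021 − (0.000043)/(0.151900) = 0.301816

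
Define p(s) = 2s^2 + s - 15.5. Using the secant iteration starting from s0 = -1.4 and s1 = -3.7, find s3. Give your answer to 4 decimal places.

-3.0196

p(-1.4) = -12.980000, p(-3.7) = 8.180000
s2 = -3.700000 − 8.180000·(-3.700000 − (-1.400000)) / (8.180000 − (-12.980000)) = -3.700000 − (-18.814000)/(21.160000) = -2.810870
p(-2.810870) = -2.508894
s3 = -2.810870 − (-2.508894)·(-2.810870 − (-3.700000)) / (-2.508894 − 8.180000) = -2.810870 − (-2.230734)/(-10.688894) = -3.019566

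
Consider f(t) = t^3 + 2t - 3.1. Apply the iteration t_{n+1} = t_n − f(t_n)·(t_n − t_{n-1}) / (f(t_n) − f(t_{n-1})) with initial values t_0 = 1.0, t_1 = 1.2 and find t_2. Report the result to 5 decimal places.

1.01773

f(1.0) = -0.1000000, f(1.2) = 1.0280000
t_2 = 1.2000000 − 1.0280000·(1.2000000 − 1.0000000) / (1.0280000 − (-0.1000000)) = 1.2000000 − (0.2056000)/(1.1280000) = 1.0177305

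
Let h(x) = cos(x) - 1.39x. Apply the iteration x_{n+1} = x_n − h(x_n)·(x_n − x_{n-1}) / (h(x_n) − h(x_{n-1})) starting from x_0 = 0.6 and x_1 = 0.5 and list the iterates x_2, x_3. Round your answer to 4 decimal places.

h(0.6) = -0.008664, h(0.5) = 0.182583
x_2 = 0.500000 − 0.182583·(0.500000 − 0.600000) / (0.182583 − (-0.008664)) = 0.500000 − (-0.018258)/(0.191247) = 0.595470
h(0.595470) = 0.000183
x_3 = 0.595470 − 0.000183·(0.595470 − 0.500000) / (0.000183 − 0.182583) = 0.595470 − (0.000017)/(-0.182400) = 0.595565

0.5955, 0.5956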